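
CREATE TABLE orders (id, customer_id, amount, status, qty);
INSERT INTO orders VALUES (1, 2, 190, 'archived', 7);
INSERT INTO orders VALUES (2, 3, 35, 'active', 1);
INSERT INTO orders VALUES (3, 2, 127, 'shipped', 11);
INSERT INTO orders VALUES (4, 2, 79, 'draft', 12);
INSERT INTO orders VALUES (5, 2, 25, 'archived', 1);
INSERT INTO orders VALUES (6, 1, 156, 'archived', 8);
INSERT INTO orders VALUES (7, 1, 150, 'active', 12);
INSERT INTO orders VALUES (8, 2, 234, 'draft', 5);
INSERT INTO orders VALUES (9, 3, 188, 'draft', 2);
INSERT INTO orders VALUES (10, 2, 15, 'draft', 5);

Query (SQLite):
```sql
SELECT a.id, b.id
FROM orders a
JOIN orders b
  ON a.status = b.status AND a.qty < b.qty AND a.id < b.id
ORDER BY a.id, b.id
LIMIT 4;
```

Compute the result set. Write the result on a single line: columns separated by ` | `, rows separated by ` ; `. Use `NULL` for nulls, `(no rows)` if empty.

1 | 6 ; 2 | 7 ; 5 | 6 ; 9 | 10

Pairs (a,b) with same status, a.qty < b.qty, a.id < b.id.
status groups: active:{2,7} archived:{1,5,6} draft:{4,8,9,10} shipped:{3}
Ordered by (a.id, b.id); first 4.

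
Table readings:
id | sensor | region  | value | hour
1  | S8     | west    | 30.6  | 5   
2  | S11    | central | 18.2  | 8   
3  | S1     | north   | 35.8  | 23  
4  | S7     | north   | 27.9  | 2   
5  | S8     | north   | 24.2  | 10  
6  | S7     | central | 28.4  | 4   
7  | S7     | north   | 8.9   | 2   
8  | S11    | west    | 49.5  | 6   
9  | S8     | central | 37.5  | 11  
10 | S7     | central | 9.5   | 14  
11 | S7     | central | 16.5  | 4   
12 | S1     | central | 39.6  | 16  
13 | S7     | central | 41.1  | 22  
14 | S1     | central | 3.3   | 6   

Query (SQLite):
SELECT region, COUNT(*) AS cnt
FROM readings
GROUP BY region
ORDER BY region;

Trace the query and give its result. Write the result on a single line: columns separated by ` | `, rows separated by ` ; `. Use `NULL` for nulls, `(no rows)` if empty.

Partition readings by region; compute COUNT(*) within each group.
  central: ids {2, 6, 9, 10, 11, 12, 13, 14} → COUNT(*)=8
  north: ids {3, 4, 5, 7} → COUNT(*)=4
  west: ids {1, 8} → COUNT(*)=2

central | 8 ; north | 4 ; west | 2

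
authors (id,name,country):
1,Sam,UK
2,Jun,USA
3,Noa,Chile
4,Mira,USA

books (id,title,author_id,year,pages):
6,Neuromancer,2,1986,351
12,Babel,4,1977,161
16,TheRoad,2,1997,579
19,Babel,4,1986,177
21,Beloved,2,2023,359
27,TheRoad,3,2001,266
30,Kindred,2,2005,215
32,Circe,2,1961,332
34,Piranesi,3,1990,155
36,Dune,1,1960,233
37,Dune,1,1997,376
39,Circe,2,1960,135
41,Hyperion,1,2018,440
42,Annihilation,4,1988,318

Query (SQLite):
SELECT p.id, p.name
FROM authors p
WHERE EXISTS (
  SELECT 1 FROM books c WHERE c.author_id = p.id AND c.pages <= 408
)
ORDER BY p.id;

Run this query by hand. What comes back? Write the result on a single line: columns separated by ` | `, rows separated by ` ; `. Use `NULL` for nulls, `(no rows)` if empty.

1 | Sam ; 2 | Jun ; 3 | Noa ; 4 | Mira

For each authors row, check whether any books with matching author_id has pages <= 408.
Keep rows where that is true.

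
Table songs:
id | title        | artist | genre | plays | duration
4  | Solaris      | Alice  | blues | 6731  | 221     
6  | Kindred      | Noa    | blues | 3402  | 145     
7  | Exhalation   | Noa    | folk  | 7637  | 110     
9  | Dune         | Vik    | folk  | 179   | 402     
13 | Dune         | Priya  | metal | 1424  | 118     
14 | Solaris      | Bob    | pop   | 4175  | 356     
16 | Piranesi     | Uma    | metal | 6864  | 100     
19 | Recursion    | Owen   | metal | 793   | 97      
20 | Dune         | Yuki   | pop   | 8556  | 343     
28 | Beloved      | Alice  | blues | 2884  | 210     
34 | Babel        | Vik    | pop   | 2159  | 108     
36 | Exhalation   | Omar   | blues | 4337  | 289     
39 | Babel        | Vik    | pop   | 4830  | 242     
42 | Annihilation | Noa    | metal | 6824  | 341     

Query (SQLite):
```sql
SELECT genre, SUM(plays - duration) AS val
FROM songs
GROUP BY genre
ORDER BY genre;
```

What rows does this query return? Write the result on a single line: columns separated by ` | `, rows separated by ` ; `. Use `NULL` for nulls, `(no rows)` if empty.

blues | 16489 ; folk | 7304 ; metal | 15249 ; pop | 18671

For each row compute plays - duration.
Group by genre; take SUM of the expression per group.
  blues: ids {4, 6, 28, 36} → SUM(plays - duration)=16489
  folk: ids {7, 9} → SUM(plays - duration)=7304
  metal: ids {13, 16, 19, 42} → SUM(plays - duration)=15249
  pop: ids {14, 20, 34, 39} → SUM(plays - duration)=18671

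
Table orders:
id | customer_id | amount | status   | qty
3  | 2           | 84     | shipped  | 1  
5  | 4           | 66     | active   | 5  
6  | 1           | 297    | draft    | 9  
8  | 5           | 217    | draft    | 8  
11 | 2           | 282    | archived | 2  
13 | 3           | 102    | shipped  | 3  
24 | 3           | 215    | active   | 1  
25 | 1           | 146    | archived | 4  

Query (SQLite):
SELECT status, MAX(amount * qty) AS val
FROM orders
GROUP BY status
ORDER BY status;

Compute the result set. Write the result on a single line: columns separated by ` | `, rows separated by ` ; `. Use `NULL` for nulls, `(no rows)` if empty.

For each row compute amount * qty.
Group by status; take MAX of the expression per group.
  active: ids {5, 24} → MAX(amount * qty)=330
  archived: ids {11, 25} → MAX(amount * qty)=584
  draft: ids {6, 8} → MAX(amount * qty)=2673
  shipped: ids {3, 13} → MAX(amount * qty)=306

active | 330 ; archived | 584 ; draft | 2673 ; shipped | 306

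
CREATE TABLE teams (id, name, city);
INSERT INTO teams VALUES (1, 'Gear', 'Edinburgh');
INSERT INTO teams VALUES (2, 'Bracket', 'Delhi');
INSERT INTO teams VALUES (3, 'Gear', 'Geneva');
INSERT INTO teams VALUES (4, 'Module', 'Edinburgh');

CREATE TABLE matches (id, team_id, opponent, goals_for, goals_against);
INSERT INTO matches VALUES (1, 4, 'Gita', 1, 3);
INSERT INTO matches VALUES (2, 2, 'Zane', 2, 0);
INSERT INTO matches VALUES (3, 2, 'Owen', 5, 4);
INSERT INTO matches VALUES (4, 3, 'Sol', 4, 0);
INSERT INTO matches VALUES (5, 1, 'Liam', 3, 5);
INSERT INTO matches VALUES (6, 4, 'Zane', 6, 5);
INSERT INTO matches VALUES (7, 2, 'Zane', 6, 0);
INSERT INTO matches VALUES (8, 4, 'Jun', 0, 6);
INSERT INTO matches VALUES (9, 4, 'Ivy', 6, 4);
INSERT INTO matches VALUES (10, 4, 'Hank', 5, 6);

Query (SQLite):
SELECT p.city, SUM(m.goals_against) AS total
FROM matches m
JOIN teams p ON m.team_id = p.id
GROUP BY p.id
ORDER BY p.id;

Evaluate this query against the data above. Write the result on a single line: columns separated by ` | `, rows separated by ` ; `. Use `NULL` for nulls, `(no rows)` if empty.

Join each matches row to its teams via team_id.
Group joined rows by teams.id; compute SUM(m.goals_against) per group.
  1: ids {5} → SUM(m.goals_against)=5
  2: ids {2, 3, 7} → SUM(m.goals_against)=4
  3: ids {4} → SUM(m.goals_against)=0
  4: ids {1, 6, 8, 9, 10} → SUM(m.goals_against)=24

Edinburgh | 5 ; Delhi | 4 ; Geneva | 0 ; Edinburgh | 24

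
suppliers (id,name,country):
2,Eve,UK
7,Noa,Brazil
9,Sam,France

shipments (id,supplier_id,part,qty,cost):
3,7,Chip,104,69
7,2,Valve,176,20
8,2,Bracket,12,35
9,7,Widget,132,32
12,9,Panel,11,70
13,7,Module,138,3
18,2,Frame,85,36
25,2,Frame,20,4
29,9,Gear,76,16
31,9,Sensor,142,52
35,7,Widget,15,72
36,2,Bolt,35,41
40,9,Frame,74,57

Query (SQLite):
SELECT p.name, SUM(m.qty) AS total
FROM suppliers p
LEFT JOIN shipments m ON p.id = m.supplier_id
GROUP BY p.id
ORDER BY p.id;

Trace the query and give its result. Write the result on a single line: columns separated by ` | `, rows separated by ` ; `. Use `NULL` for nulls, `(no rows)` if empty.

LEFT JOIN keeps every suppliers row; unmatched ones get NULL for shipments columns.
Group by suppliers.id and compute SUM(m.qty). SUM over an all-NULL group is NULL.
  2: ids {7, 8, 18, 25, 36} → SUM(m.qty)=328
  7: ids {3, 9, 13, 35} → SUM(m.qty)=389
  9: ids {12, 29, 31, 40} → SUM(m.qty)=303

Eve | 328 ; Noa | 389 ; Sam | 303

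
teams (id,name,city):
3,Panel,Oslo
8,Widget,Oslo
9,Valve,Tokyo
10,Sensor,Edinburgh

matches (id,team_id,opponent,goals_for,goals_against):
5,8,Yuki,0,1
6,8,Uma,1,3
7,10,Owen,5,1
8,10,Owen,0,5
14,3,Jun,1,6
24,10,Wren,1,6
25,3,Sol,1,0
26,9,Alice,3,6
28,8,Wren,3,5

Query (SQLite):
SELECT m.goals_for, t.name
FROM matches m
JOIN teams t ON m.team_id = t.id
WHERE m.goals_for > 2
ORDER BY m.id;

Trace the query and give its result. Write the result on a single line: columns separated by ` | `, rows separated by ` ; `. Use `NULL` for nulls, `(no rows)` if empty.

Each matches row matches the teams row where team_id = teams.id.
Then keep rows with m.goals_for > 2.

5 | Sensor ; 3 | Valve ; 3 | Widget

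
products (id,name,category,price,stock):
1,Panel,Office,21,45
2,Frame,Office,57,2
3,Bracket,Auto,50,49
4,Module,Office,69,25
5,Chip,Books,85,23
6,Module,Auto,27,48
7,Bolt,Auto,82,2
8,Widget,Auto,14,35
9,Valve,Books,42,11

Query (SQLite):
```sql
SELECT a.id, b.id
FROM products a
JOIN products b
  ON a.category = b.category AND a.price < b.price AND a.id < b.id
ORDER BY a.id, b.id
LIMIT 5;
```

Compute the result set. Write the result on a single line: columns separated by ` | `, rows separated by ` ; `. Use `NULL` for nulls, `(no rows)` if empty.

Pairs (a,b) with same category, a.price < b.price, a.id < b.id.
category groups: Auto:{3,6,7,8} Books:{5,9} Office:{1,2,4}
Ordered by (a.id, b.id); first 5.

1 | 2 ; 1 | 4 ; 2 | 4 ; 3 | 7 ; 6 | 7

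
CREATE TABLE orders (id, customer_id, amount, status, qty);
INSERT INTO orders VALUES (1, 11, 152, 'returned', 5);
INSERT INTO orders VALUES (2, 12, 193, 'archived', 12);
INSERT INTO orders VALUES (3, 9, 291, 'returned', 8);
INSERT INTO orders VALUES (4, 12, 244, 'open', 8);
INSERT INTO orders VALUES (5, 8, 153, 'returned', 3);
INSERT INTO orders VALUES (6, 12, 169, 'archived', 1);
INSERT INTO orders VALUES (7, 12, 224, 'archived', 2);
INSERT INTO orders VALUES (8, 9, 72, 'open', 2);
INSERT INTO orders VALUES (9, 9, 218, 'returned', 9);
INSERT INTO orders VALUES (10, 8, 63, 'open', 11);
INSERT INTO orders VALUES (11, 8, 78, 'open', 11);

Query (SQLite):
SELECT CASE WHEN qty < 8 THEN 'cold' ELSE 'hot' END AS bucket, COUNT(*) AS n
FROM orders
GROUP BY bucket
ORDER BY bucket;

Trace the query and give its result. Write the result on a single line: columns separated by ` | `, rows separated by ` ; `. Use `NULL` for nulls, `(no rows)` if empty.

Bucket rows by qty < 8 → 'cold' else 'hot'; count each bucket.

cold | 5 ; hot | 6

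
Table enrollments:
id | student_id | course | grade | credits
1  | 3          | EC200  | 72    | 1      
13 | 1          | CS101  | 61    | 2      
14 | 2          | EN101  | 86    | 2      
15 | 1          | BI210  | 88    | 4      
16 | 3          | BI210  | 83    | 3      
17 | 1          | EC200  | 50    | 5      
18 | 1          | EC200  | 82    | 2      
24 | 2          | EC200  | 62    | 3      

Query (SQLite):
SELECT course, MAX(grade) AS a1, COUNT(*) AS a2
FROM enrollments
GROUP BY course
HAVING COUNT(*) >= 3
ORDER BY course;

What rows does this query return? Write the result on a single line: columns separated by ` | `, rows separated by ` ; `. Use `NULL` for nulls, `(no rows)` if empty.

EC200 | 82 | 4

Group enrollments by course.
Per group compute: MAX(grade), COUNT(*).
HAVING: drop groups with fewer than 3 rows.
  BI210: ids {15, 16} → MAX(grade)=88, COUNT(*)=2
  CS101: ids {13} → MAX(grade)=61, COUNT(*)=1
  EC200: ids {1, 17, 18, 24} → MAX(grade)=82, COUNT(*)=4
  EN101: ids {14} → MAX(grade)=86, COUNT(*)=1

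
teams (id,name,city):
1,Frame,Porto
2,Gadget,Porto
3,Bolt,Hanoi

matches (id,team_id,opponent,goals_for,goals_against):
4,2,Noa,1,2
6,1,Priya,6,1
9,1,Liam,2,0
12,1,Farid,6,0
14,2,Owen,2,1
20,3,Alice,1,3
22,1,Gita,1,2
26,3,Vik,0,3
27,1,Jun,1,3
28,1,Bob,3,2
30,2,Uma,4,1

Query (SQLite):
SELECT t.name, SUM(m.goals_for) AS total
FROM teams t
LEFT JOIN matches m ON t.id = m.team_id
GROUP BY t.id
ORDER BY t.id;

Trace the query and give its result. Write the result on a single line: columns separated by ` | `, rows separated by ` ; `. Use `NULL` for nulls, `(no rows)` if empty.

Frame | 19 ; Gadget | 7 ; Bolt | 1

LEFT JOIN keeps every teams row; unmatched ones get NULL for matches columns.
Group by teams.id and compute SUM(m.goals_for). SUM over an all-NULL group is NULL.
  1: ids {6, 9, 12, 22, 27, 28} → SUM(m.goals_for)=19
  2: ids {4, 14, 30} → SUM(m.goals_for)=7
  3: ids {20, 26} → SUM(m.goals_for)=1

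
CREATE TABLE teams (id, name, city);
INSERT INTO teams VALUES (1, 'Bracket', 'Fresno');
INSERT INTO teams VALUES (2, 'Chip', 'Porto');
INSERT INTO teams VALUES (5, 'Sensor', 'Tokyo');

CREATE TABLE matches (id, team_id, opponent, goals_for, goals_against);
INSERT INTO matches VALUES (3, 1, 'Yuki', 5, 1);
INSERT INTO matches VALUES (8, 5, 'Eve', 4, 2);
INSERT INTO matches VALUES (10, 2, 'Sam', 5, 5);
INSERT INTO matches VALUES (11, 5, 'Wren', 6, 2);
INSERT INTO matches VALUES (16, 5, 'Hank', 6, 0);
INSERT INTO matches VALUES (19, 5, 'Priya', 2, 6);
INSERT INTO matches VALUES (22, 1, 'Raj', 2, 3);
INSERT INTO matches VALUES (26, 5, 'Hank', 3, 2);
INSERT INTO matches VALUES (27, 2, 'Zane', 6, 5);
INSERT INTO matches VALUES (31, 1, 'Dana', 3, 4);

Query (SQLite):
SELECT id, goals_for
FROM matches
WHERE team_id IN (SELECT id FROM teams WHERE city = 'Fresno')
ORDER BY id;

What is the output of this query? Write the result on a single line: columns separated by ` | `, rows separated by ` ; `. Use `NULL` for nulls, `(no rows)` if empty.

Inner query: teams.id where city = 'Fresno'.
Outer: keep matches rows whose team_id is in that set.
Inner query → {1}

3 | 5 ; 22 | 2 ; 31 | 3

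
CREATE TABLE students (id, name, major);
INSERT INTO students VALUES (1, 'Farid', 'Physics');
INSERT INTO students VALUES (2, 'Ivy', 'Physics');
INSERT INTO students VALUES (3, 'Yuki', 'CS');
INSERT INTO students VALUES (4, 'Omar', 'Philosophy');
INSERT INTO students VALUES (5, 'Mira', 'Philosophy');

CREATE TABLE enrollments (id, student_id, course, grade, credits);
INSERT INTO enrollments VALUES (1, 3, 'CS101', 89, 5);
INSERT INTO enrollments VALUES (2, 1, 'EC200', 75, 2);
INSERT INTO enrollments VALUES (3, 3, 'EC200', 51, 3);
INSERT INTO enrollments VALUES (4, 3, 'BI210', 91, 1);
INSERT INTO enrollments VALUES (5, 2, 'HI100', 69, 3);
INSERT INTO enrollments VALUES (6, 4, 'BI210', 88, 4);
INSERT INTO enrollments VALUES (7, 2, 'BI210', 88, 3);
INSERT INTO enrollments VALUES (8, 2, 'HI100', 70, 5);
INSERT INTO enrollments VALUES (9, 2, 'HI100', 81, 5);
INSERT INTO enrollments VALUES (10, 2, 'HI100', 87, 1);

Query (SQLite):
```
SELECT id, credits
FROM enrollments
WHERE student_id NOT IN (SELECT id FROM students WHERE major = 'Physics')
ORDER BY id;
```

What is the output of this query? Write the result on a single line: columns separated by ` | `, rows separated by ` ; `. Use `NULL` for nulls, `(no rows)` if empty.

Inner query: students.id where major = 'Physics'.
Outer: keep enrollments rows whose student_id is not in that set.
Inner query → {1, 2}

1 | 5 ; 3 | 3 ; 4 | 1 ; 6 | 4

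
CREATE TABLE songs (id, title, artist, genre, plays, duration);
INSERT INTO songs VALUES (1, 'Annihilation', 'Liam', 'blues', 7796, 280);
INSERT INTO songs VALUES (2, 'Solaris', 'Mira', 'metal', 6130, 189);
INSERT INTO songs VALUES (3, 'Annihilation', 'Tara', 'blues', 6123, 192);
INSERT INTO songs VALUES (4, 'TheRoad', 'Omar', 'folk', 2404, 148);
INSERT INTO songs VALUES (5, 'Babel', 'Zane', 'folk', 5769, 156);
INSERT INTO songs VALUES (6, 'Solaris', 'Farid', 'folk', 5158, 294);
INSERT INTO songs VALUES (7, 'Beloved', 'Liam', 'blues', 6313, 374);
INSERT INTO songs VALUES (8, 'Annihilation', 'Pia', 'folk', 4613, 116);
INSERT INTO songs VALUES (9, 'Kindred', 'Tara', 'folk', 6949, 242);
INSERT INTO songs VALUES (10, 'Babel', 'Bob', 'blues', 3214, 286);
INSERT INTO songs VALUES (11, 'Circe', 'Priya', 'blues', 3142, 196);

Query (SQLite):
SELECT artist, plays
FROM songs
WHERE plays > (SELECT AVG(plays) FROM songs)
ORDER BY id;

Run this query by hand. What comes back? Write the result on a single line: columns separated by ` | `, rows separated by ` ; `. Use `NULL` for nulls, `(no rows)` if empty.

Liam | 7796 ; Mira | 6130 ; Tara | 6123 ; Zane | 5769 ; Liam | 6313 ; Tara | 6949

Scalar subquery: AVG(plays) over all songs rows = 5237.363636 (≈; comparison uses full precision).
Keep rows where plays > that value.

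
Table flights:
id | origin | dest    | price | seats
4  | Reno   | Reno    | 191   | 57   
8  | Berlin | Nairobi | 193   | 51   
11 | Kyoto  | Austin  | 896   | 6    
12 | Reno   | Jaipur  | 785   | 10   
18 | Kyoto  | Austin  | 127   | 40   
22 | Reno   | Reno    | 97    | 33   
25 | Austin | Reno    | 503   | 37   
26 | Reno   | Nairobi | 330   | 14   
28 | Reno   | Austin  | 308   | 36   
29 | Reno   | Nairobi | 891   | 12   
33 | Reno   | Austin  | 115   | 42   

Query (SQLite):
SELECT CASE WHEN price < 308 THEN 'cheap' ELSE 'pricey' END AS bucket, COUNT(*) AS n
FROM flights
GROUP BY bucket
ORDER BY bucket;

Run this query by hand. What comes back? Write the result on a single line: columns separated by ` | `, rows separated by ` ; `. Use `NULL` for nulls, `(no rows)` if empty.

cheap | 5 ; pricey | 6

Bucket rows by price < 308 → 'cheap' else 'pricey'; count each bucket.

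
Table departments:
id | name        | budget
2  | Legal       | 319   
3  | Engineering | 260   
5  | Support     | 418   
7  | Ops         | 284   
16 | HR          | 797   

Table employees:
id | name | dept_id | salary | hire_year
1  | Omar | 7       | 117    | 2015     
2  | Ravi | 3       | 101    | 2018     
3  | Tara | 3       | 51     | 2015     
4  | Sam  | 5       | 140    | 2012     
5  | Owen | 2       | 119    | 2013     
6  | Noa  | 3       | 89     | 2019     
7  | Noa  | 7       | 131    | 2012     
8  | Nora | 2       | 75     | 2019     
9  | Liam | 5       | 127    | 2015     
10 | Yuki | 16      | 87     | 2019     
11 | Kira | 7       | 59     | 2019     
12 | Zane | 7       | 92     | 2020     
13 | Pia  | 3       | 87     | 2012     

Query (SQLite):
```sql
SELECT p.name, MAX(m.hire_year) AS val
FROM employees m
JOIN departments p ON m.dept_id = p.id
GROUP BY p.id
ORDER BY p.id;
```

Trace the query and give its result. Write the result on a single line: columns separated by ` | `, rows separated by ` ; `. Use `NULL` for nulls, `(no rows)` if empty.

Legal | 2019 ; Engineering | 2019 ; Support | 2015 ; Ops | 2020 ; HR | 2019

Join each employees row to its departments via dept_id.
Group joined rows by departments.id; compute MAX(m.hire_year) per group.
  2: ids {5, 8} → MAX(m.hire_year)=2019
  3: ids {2, 3, 6, 13} → MAX(m.hire_year)=2019
  5: ids {4, 9} → MAX(m.hire_year)=2015
  7: ids {1, 7, 11, 12} → MAX(m.hire_year)=2020
  16: ids {10} → MAX(m.hire_year)=2019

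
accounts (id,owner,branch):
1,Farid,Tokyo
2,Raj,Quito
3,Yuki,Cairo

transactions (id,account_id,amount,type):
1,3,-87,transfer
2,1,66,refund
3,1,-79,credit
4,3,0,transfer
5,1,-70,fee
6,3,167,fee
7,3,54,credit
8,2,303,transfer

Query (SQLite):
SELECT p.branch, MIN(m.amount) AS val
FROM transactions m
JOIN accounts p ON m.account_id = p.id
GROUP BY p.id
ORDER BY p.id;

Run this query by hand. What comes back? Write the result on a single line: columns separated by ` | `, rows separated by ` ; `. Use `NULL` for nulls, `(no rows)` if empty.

Join each transactions row to its accounts via account_id.
Group joined rows by accounts.id; compute MIN(m.amount) per group.
  1: ids {2, 3, 5} → MIN(m.amount)=-79
  2: ids {8} → MIN(m.amount)=303
  3: ids {1, 4, 6, 7} → MIN(m.amount)=-87

Tokyo | -79 ; Quito | 303 ; Cairo | -87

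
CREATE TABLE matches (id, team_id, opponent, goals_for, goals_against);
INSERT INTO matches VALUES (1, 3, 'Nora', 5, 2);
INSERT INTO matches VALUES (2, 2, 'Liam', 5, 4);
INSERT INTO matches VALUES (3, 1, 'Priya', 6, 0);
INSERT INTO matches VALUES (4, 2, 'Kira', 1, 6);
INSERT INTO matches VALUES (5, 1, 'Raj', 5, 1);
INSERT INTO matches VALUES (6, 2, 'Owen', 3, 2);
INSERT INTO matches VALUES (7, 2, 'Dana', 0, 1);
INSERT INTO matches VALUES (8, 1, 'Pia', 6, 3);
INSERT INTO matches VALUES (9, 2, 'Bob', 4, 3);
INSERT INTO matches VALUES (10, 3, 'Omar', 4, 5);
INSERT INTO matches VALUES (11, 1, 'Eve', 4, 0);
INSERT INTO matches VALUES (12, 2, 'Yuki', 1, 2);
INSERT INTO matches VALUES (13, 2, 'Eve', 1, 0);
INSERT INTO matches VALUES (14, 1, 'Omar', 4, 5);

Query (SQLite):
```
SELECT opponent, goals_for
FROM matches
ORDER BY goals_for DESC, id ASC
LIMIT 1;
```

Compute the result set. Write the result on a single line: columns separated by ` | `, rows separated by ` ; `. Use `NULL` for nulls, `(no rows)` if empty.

Priya | 6

Sort by goals_for desc, tiebreak id asc: (6, id=3), (6, id=8), (5, id=1), (5, id=2) …. Take first 1.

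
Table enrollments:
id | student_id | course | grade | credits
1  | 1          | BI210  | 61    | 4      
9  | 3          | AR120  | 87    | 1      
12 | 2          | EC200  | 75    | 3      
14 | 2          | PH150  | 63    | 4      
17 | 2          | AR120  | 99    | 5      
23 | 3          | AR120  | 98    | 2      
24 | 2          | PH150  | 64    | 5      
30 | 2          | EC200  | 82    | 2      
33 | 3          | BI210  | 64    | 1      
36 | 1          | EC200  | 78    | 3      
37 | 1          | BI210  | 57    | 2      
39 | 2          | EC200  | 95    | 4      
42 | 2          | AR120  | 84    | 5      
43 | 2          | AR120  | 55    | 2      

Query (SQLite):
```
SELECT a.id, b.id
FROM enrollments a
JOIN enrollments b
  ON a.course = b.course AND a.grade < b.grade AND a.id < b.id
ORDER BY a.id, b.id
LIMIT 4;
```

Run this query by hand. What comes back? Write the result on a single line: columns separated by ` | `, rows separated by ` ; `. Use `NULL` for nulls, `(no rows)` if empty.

1 | 33 ; 9 | 17 ; 9 | 23 ; 12 | 30

Pairs (a,b) with same course, a.grade < b.grade, a.id < b.id.
course groups: AR120:{9,17,23,42,43} BI210:{1,33,37} EC200:{12,30,36,39} PH150:{14,24}
Ordered by (a.id, b.id); first 4.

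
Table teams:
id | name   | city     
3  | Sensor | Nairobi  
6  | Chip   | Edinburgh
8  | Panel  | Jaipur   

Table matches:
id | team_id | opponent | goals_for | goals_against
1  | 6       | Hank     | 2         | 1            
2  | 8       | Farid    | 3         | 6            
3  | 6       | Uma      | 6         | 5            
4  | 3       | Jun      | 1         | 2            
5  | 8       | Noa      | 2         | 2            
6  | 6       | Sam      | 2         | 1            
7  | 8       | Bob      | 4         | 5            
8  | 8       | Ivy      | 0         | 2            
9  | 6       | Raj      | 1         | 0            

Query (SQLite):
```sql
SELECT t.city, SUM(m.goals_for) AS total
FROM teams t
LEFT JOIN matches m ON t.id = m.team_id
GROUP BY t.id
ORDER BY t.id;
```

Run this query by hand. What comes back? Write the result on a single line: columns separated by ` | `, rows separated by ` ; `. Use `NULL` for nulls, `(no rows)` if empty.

Nairobi | 1 ; Edinburgh | 11 ; Jaipur | 9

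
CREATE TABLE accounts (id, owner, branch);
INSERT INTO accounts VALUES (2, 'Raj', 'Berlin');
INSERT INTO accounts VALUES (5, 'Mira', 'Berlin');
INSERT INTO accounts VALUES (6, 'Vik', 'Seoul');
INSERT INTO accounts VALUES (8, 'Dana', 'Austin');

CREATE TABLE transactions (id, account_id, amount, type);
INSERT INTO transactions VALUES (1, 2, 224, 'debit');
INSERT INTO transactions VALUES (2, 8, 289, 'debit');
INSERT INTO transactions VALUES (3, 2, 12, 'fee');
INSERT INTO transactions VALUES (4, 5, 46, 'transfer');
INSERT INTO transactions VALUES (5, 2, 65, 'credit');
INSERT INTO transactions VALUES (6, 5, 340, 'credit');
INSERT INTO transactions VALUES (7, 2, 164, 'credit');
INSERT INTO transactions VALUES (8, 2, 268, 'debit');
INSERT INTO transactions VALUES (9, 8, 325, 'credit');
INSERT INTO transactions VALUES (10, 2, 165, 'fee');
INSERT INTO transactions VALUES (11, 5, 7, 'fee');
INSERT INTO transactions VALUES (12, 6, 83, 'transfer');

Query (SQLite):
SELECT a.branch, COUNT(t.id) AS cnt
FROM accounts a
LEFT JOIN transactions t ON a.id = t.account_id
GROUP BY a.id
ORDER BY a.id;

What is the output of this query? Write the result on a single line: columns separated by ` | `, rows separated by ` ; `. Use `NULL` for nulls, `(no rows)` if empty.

Berlin | 6 ; Berlin | 3 ; Seoul | 1 ; Austin | 2

LEFT JOIN keeps every accounts row; unmatched ones get NULL for transactions columns.
Group by accounts.id and compute COUNT(t.id). COUNT(col) of an all-NULL group is 0.
  2: ids {1, 3, 5, 7, 8, 10} → COUNT(t.id)=6
  5: ids {4, 6, 11} → COUNT(t.id)=3
  6: ids {12} → COUNT(t.id)=1
  8: ids {2, 9} → COUNT(t.id)=2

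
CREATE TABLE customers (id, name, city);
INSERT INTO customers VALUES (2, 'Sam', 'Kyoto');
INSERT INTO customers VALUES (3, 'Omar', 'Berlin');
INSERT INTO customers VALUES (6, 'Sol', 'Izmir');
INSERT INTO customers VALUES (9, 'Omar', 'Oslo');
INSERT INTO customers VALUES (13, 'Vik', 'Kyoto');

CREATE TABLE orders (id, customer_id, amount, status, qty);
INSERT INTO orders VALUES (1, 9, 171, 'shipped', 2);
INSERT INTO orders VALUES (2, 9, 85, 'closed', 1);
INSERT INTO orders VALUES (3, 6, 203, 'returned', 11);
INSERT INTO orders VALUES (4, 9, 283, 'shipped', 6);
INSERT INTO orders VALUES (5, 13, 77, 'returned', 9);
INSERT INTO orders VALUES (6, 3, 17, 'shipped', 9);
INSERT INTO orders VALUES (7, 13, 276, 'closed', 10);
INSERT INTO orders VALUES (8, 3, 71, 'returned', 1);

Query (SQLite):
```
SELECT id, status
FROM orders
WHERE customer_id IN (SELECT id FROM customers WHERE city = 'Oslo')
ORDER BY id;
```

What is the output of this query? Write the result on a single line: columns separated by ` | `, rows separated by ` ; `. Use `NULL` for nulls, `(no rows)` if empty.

1 | shipped ; 2 | closed ; 4 | shipped

Inner query: customers.id where city = 'Oslo'.
Outer: keep orders rows whose customer_id is in that set.
Inner query → {9}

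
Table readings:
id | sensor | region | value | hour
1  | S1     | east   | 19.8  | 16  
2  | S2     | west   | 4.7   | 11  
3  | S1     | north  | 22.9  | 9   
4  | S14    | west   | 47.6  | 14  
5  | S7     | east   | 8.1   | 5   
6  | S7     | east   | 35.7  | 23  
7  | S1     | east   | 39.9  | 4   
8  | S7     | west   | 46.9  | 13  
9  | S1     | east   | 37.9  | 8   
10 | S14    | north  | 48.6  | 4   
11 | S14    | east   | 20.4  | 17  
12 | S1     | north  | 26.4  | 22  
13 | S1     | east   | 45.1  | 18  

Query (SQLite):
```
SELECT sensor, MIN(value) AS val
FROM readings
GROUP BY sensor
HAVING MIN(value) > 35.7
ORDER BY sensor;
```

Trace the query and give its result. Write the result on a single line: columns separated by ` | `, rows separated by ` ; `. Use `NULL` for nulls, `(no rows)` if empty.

(no rows)

Partition readings by sensor; compute MIN(value) within each group.
HAVING: keep groups where MIN(value) > 35.7.
  S1: ids {1, 3, 7, 9, 12, 13} → MIN(value)=19.8
  S14: ids {4, 10, 11} → MIN(value)=20.4
  S2: ids {2} → MIN(value)=4.7
  S7: ids {5, 6, 8} → MIN(value)=8.1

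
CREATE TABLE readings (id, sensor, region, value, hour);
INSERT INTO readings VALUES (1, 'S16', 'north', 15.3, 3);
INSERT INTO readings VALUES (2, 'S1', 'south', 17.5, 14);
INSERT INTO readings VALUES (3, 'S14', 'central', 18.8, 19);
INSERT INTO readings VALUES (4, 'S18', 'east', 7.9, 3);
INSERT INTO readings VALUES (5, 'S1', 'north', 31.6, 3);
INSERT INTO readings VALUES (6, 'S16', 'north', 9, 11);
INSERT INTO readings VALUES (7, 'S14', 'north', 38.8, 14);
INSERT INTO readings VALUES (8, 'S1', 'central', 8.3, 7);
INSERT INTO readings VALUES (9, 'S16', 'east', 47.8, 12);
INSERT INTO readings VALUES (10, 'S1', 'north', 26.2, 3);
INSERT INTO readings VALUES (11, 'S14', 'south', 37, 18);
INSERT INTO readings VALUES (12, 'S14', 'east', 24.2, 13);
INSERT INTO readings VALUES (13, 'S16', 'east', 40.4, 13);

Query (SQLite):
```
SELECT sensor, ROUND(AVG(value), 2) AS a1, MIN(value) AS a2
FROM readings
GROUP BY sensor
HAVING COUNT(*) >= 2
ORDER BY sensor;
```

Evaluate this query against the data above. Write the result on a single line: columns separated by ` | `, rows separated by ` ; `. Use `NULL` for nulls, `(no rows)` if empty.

Group readings by sensor.
Per group compute: ROUND(AVG(value), 2), MIN(value).
HAVING: drop groups with fewer than 2 rows.
  S1: ids {2, 5, 8, 10} → ROUND(AVG(value), 2)=20.9, MIN(value)=8.3
  S14: ids {3, 7, 11, 12} → ROUND(AVG(value), 2)=29.7, MIN(value)=18.8
  S16: ids {1, 6, 9, 13} → ROUND(AVG(value), 2)=28.13, MIN(value)=9
  S18: ids {4} → ROUND(AVG(value), 2)=7.9, MIN(value)=7.9

S1 | 20.9 | 8.3 ; S14 | 29.7 | 18.8 ; S16 | 28.13 | 9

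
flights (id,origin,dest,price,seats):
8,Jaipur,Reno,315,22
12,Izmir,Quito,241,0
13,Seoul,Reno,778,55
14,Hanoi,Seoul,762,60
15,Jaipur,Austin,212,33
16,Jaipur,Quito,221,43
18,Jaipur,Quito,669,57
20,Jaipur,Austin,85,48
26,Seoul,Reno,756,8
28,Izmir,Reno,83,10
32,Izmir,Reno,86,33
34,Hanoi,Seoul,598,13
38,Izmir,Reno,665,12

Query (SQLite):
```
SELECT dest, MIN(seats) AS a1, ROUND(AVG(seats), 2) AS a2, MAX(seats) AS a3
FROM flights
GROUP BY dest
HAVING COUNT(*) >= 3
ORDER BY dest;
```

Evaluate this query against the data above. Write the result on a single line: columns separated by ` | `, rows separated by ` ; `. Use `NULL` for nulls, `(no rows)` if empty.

Group flights by dest.
Per group compute: MIN(seats), ROUND(AVG(seats), 2), MAX(seats).
HAVING: drop groups with fewer than 3 rows.
  Austin: ids {15, 20} → MIN(seats)=33, ROUND(AVG(seats), 2)=40.5, MAX(seats)=48
  Quito: ids {12, 16, 18} → MIN(seats)=0, ROUND(AVG(seats), 2)=33.33, MAX(seats)=57
  Reno: ids {8, 13, 26, 28, 32, 38} → MIN(seats)=8, ROUND(AVG(seats), 2)=23.33, MAX(seats)=55
  Seoul: ids {14, 34} → MIN(seats)=13, ROUND(AVG(seats), 2)=36.5, MAX(seats)=60

Quito | 0 | 33.33 | 57 ; Reno | 8 | 23.33 | 55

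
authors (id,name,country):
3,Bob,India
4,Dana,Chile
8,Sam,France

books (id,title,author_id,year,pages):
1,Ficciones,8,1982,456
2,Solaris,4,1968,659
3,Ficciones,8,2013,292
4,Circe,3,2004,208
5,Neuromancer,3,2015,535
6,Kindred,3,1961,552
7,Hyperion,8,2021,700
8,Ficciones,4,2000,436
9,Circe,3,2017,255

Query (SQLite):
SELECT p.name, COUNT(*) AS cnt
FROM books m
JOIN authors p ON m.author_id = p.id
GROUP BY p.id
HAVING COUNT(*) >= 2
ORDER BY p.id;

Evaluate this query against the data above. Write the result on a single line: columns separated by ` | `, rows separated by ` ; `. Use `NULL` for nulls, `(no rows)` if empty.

Bob | 4 ; Dana | 2 ; Sam | 3

Join each books row to its authors via author_id.
Group joined rows by authors.id; compute COUNT(*) per group.
HAVING: keep groups with count ≥ 2.
  3: ids {4, 5, 6, 9} → COUNT(*)=4
  4: ids {2, 8} → COUNT(*)=2
  8: ids {1, 3, 7} → COUNT(*)=3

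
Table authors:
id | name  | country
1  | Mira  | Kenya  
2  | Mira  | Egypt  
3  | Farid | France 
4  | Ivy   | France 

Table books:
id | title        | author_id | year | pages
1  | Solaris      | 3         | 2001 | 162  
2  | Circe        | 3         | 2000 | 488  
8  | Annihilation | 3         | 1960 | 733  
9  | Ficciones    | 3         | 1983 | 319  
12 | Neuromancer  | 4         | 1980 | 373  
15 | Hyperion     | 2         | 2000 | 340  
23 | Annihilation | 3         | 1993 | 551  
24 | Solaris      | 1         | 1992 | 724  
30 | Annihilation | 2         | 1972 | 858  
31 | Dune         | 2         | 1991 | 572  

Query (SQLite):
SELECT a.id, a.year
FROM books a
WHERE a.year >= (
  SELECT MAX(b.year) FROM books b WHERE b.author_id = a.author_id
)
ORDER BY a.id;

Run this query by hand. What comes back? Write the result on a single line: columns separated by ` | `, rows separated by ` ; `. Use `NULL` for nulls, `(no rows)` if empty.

For each books row a, compute MAX(year) over rows sharing a.author_id.
Keep row a if a.year >= that per-group MAX.
  author_id=1: MAX(year) = 1992
  author_id=2: MAX(year) = 2000
  author_id=3: MAX(year) = 2001
  author_id=4: MAX(year) = 1980

1 | 2001 ; 12 | 1980 ; 15 | 2000 ; 24 | 1992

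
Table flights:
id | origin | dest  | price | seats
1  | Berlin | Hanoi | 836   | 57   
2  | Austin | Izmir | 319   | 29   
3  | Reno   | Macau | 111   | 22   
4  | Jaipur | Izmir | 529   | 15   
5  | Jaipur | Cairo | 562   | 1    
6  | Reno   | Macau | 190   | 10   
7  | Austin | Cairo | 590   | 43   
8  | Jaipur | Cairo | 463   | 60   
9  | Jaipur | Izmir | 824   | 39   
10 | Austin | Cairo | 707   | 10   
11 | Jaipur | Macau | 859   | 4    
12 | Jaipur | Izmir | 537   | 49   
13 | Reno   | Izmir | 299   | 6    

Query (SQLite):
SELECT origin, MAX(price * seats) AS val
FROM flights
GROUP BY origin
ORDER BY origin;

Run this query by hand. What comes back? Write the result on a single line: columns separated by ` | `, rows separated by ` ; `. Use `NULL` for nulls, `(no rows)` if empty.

For each row compute price * seats.
Group by origin; take MAX of the expression per group.
  Austin: ids {2, 7, 10} → MAX(price * seats)=25370
  Berlin: ids {1} → MAX(price * seats)=47652
  Jaipur: ids {4, 5, 8, 9, 11, 12} → MAX(price * seats)=32136
  Reno: ids {3, 6, 13} → MAX(price * seats)=2442

Austin | 25370 ; Berlin | 47652 ; Jaipur | 32136 ; Reno | 2442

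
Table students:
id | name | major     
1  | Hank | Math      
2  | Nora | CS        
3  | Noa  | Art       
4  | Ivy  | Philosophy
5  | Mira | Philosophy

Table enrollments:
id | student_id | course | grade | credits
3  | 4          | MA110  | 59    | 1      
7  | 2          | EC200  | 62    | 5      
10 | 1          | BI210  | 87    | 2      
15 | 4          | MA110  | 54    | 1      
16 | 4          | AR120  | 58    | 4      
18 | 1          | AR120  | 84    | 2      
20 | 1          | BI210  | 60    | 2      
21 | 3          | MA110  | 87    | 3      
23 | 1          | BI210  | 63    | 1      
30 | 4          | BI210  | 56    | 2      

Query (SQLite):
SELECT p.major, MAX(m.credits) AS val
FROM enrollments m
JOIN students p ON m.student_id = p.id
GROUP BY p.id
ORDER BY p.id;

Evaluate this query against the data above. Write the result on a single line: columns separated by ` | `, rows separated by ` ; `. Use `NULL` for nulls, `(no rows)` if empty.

Join each enrollments row to its students via student_id.
Group joined rows by students.id; compute MAX(m.credits) per group.
  1: ids {10, 18, 20, 23} → MAX(m.credits)=2
  2: ids {7} → MAX(m.credits)=5
  3: ids {21} → MAX(m.credits)=3
  4: ids {3, 15, 16, 30} → MAX(m.credits)=4

Math | 2 ; CS | 5 ; Art | 3 ; Philosophy | 4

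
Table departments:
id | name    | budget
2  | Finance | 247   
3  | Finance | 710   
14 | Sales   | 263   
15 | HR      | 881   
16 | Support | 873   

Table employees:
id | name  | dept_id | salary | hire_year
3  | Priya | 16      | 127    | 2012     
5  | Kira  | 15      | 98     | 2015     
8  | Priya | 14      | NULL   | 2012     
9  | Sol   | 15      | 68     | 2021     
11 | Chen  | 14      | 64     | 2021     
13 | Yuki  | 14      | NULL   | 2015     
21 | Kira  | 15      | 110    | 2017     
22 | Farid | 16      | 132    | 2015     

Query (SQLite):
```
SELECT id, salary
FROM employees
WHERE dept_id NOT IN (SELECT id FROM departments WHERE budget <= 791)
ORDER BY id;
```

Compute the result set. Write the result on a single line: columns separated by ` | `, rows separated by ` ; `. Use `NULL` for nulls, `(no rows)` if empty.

Inner query: departments.id where budget <= 791.
Outer: keep employees rows whose dept_id is not in that set.
Inner query → {2, 3, 14}

3 | 127 ; 5 | 98 ; 9 | 68 ; 21 | 110 ; 22 | 132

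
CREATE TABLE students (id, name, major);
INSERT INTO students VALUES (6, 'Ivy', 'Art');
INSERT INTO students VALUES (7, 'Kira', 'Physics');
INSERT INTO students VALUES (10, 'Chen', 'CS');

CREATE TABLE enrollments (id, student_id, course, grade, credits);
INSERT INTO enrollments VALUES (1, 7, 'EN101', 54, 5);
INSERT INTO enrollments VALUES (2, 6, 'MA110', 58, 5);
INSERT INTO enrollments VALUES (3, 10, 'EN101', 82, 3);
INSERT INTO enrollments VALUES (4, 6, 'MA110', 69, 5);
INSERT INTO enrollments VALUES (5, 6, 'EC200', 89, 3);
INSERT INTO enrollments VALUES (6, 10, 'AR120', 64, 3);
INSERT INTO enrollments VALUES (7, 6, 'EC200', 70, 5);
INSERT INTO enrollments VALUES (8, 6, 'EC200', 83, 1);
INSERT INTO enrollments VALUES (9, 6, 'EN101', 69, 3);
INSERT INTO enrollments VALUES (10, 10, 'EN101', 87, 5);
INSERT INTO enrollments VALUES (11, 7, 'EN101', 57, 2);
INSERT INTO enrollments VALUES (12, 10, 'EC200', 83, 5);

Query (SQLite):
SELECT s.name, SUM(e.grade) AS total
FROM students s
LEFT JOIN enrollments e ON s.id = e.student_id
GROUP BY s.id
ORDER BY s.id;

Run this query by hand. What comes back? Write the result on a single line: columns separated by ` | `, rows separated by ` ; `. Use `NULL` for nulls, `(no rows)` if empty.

Ivy | 438 ; Kira | 111 ; Chen | 316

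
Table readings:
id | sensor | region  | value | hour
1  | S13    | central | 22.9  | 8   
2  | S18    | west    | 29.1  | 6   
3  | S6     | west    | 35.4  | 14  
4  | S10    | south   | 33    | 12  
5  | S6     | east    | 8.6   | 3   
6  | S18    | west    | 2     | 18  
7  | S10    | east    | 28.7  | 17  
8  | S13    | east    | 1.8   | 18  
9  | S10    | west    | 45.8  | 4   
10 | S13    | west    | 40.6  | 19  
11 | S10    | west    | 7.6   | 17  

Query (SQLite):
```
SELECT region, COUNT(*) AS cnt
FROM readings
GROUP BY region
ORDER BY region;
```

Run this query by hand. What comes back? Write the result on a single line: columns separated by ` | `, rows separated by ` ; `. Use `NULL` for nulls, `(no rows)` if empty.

Partition readings by region; compute COUNT(*) within each group.
  central: ids {1} → COUNT(*)=1
  east: ids {5, 7, 8} → COUNT(*)=3
  south: ids {4} → COUNT(*)=1
  west: ids {2, 3, 6, 9, 10, 11} → COUNT(*)=6

central | 1 ; east | 3 ; south | 1 ; west | 6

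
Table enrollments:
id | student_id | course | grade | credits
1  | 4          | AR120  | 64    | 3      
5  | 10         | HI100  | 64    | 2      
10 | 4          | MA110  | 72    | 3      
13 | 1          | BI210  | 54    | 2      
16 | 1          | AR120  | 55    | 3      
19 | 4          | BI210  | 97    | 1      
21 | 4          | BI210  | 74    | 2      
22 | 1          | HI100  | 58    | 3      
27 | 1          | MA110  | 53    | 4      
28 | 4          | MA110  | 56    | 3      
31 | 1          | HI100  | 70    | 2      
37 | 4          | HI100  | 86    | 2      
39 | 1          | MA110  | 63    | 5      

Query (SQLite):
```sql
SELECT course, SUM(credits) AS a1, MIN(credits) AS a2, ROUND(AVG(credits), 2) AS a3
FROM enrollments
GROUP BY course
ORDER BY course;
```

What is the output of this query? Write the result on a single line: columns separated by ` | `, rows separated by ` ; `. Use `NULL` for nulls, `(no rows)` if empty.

AR120 | 6 | 3 | 3 ; BI210 | 5 | 1 | 1.67 ; HI100 | 9 | 2 | 2.25 ; MA110 | 15 | 3 | 3.75

Group enrollments by course.
Per group compute: SUM(credits), MIN(credits), ROUND(AVG(credits), 2).
  AR120: ids {1, 16} → SUM(credits)=6, MIN(credits)=3, ROUND(AVG(credits), 2)=3
  BI210: ids {13, 19, 21} → SUM(credits)=5, MIN(credits)=1, ROUND(AVG(credits), 2)=1.67
  HI100: ids {5, 22, 31, 37} → SUM(credits)=9, MIN(credits)=2, ROUND(AVG(credits), 2)=2.25
  MA110: ids {10, 27, 28, 39} → SUM(credits)=15, MIN(credits)=3, ROUND(AVG(credits), 2)=3.75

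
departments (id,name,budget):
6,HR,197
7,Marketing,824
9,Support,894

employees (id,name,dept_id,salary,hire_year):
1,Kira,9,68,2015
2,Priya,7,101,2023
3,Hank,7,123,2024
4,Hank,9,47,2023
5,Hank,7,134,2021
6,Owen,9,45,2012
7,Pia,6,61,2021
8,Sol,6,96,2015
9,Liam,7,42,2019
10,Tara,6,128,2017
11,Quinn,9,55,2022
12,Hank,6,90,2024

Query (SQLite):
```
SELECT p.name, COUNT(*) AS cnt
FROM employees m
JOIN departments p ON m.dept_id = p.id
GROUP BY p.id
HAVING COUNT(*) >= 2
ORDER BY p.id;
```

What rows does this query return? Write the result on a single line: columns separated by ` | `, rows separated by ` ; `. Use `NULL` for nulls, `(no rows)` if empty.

Join each employees row to its departments via dept_id.
Group joined rows by departments.id; compute COUNT(*) per group.
HAVING: keep groups with count ≥ 2.
  6: ids {7, 8, 10, 12} → COUNT(*)=4
  7: ids {2, 3, 5, 9} → COUNT(*)=4
  9: ids {1, 4, 6, 11} → COUNT(*)=4

HR | 4 ; Marketing | 4 ; Support | 4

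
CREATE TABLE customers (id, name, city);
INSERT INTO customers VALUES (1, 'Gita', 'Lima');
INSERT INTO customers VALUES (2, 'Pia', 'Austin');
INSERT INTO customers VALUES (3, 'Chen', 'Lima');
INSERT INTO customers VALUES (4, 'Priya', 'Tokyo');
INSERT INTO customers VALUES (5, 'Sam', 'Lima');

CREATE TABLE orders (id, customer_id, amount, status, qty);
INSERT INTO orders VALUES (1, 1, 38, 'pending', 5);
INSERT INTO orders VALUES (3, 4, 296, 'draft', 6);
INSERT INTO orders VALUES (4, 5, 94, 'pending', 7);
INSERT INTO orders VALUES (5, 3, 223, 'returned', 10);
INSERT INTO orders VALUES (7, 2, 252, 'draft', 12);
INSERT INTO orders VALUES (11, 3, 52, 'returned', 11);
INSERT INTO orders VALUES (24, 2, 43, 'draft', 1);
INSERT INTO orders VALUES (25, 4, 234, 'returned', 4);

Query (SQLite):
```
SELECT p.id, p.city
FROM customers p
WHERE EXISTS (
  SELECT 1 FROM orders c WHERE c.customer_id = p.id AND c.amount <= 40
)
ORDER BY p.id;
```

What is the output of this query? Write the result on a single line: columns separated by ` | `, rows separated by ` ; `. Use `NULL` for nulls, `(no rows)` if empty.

1 | Lima

For each customers row, check whether any orders with matching customer_id has amount <= 40.
Keep rows where that is true.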